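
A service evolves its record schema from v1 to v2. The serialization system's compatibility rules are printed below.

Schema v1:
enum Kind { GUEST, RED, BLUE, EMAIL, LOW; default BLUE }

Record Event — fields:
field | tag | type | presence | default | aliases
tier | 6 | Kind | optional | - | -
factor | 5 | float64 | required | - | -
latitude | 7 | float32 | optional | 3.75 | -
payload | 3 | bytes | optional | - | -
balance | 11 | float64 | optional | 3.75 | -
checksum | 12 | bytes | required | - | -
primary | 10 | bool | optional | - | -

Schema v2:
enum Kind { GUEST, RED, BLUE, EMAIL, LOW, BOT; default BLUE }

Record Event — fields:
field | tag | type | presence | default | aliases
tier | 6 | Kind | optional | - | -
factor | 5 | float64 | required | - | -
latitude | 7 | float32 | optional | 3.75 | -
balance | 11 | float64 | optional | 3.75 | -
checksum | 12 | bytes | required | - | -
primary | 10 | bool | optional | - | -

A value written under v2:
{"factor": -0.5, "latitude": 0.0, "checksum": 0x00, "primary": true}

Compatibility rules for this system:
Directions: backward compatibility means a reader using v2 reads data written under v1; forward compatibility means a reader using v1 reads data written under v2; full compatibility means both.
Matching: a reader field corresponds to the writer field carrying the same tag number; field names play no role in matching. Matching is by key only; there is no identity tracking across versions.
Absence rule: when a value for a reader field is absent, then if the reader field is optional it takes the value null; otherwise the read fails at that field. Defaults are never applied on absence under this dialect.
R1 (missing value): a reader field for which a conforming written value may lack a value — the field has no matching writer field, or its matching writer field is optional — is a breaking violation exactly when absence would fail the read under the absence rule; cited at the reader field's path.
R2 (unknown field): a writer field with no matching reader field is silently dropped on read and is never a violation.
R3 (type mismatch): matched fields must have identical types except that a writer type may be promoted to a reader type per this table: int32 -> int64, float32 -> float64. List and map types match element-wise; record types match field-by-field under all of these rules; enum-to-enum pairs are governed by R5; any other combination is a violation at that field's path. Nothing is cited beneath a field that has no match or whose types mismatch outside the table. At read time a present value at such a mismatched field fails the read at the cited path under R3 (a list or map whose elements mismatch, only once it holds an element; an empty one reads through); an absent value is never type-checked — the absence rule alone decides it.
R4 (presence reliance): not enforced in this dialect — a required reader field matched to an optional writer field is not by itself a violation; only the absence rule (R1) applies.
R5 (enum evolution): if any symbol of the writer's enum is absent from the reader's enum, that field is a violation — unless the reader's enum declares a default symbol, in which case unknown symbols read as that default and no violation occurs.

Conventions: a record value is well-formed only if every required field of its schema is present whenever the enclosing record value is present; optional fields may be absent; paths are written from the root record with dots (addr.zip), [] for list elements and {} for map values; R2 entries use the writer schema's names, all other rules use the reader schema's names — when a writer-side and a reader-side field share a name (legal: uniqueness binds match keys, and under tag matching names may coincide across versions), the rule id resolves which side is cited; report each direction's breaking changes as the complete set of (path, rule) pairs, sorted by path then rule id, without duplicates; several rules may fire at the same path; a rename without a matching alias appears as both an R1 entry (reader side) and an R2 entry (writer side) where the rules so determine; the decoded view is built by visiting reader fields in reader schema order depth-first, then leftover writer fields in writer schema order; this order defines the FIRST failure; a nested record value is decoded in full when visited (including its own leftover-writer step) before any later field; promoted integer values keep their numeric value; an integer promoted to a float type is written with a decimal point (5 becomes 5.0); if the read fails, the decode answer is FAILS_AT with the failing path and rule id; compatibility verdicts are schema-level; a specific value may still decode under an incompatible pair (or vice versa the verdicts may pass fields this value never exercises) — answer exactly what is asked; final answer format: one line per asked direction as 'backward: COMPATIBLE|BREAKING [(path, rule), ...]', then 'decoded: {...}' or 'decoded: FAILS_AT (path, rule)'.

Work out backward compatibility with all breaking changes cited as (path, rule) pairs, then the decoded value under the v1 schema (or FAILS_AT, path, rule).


arrows below run writer -> reader for Event
backward on Event — v2 reading data written by v1:
  Kind -> Kind, writer optional: tier aligns to tier
  float64 -> float64, writer required: factor aligns to factor
  float32 -> float32, writer optional: latitude aligns to latitude
  float64 -> float64, writer optional: balance aligns to balance
  bytes -> bytes, writer required: checksum aligns to checksum
  bool -> bool, writer optional: primary aligns to primary
  writer field payload has no reader counterpart
  => backward verdict for Event: COMPATIBLE, no violations
decode walk for Event under reader schema v1:
  tier := null (absent, optional -> null)
  factor := -0.5
  latitude := 0.0
  payload := null (absent, optional -> null)
  balance := null (absent, optional -> null)
  checksum := 0x00
  primary := true
  => decoded: {"tier": null, "factor": -0.5, "latitude": 0.0, "payload": null, "balance": null, "checksum": 0x00, "primary": true}
ruling out the remaining Event differences:
  removed field payload from record Event -> triggers nothing under Event's printed rules — same verdict
  enum Kind (field tier in record Event): symbol BOT added -> triggers nothing under Event's printed rules — same verdict

backward: COMPATIBLE []; decoded: {"tier": null, "factor": -0.5, "latitude": 0.0, "payload": null, "balance": null, "checksum": 0x00, "primary": true}


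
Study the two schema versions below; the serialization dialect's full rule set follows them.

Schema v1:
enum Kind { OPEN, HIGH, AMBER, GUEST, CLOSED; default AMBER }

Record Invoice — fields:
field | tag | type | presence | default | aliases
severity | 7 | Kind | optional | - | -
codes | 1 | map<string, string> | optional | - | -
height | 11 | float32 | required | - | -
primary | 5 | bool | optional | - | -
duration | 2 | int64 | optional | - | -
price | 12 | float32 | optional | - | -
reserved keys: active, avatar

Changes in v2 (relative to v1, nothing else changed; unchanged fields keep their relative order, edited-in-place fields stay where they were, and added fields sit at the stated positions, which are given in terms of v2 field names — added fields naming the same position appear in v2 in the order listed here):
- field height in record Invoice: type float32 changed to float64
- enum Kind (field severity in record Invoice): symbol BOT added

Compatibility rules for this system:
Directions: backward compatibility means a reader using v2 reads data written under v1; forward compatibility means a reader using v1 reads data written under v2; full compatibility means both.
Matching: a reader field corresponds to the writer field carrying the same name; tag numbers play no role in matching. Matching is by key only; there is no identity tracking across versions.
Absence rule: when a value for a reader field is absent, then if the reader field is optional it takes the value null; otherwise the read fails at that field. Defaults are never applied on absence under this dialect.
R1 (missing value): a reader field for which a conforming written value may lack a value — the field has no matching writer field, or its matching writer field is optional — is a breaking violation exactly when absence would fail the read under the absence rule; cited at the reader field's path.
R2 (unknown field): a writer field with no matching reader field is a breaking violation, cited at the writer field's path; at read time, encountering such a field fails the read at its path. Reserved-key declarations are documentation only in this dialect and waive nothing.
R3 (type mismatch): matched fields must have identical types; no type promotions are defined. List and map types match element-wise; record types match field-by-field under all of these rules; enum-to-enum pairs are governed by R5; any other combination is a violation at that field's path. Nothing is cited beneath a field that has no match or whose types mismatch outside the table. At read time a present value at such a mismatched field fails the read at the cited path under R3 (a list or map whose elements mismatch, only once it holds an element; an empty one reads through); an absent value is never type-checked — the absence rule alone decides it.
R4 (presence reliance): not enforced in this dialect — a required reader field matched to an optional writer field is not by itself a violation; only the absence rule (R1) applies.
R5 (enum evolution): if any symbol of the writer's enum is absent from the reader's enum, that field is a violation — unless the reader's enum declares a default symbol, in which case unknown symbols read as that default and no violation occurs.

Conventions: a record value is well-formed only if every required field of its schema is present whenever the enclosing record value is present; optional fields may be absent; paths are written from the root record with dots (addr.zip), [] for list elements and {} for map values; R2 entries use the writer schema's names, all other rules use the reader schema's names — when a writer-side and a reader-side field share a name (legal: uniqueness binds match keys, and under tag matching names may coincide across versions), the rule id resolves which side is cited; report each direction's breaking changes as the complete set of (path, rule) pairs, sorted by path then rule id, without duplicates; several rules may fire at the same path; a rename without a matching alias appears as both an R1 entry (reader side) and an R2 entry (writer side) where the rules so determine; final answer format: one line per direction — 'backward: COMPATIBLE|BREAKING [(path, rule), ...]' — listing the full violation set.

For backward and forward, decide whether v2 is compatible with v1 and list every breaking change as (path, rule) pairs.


the writer's type comes first in each Invoice pair
backward for Invoice (reader v2, writer v1):
  severity: Kind -> Kind, writer optional; from severity
  codes: map<string, string> -> map<string, string>, writer optional; from codes
  height: float32 -> float64, writer required; from height
  primary: bool -> bool, writer optional; from primary
  duration: int64 -> int64, writer optional; from duration
  price: float32 -> float32, writer optional; from price
  violation R3 at height
  => backward verdict for Invoice: BREAKING, 1 violation(s)
forward for Invoice (reader v1, writer v2):
  severity: Kind -> Kind, writer optional; from severity
  codes: map<string, string> -> map<string, string>, writer optional; from codes
  height: float64 -> float32, writer required; from height
  primary: bool -> bool, writer optional; from primary
  duration: int64 -> int64, writer optional; from duration
  price: float32 -> float32, writer optional; from price
  violation R3 at height
  => forward verdict for Invoice: BREAKING, 1 violation(s)

backward: BREAKING [(height, R3)]; forward: BREAKING [(height, R3)]


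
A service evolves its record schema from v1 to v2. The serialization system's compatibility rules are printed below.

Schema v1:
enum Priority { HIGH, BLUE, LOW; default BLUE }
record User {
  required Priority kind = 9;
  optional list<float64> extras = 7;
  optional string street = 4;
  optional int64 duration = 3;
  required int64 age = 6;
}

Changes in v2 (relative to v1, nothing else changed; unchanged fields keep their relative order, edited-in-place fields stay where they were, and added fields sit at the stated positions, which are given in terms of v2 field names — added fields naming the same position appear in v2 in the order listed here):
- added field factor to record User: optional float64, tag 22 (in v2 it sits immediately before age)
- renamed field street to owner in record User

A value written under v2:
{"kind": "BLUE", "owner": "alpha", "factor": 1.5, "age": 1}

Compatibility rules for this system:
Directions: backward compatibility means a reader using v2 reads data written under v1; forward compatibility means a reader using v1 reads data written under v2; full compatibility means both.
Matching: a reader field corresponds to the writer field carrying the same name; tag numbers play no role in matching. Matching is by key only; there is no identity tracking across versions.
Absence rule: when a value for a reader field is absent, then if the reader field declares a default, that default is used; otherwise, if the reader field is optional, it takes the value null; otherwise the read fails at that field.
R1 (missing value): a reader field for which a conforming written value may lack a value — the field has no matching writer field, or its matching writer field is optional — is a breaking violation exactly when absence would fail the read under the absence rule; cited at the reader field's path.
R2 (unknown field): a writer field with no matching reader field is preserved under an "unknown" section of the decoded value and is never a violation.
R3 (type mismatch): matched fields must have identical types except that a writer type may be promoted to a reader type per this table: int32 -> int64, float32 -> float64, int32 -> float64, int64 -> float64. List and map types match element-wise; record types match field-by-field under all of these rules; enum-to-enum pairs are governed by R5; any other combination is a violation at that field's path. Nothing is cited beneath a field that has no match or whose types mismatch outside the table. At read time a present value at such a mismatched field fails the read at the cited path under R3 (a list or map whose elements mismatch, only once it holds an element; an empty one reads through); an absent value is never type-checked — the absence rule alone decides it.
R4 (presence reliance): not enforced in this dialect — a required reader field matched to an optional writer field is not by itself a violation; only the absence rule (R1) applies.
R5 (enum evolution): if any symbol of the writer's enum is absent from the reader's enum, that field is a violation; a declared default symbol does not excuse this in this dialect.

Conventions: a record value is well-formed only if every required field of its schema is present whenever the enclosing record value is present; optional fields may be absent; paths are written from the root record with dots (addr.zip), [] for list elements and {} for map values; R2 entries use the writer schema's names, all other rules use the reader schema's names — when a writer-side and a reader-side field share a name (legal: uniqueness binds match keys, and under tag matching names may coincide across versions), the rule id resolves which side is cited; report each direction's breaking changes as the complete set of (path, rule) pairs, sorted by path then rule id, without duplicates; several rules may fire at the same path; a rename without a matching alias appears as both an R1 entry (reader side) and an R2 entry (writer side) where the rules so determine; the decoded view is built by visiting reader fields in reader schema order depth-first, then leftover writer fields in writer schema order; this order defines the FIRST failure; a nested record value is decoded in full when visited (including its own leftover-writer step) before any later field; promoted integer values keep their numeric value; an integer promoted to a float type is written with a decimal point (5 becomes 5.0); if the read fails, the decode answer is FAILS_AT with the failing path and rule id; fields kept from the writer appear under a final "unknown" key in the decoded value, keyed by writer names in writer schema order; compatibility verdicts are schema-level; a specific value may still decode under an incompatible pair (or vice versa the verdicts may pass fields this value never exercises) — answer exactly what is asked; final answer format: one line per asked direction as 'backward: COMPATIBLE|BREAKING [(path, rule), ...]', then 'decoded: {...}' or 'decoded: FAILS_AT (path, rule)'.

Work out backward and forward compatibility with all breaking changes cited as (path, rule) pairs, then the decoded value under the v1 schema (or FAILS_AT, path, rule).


backward: COMPATIBLE []; forward: COMPATIBLE []; decoded: {"kind": "BLUE", "extras": null, "street": null, "duration": null, "age": 1, "unknown": {"owner": "alpha", "factor": 1.5}}

arrows below run writer -> reader for User
backward for User (reader v2, writer v1):
  writer required, Priority -> Priority: reader kind maps from writer kind
  writer optional, list<float64> -> list<float64>: reader extras maps from writer extras
  owner: no writer-side match
  writer optional, int64 -> int64: reader duration maps from writer duration
  factor: no writer-side match
  writer required, int64 -> int64: reader age maps from writer age
  writer field street has no reader counterpart
  => backward: COMPATIBLE
forward for User (reader v1, writer v2):
  writer required, Priority -> Priority: reader kind maps from writer kind
  writer optional, list<float64> -> list<float64>: reader extras maps from writer extras
  street: no writer-side match
  writer optional, int64 -> int64: reader duration maps from writer duration
  writer required, int64 -> int64: reader age maps from writer age
  writer field owner has no reader counterpart
  writer field factor has no reader counterpart
  => forward: COMPATIBLE
decode (reader v1):
  kind := "BLUE"
  extras := null (absent, optional -> null)
  street := null (absent, optional -> null)
  duration := null (absent, optional -> null)
  age := 1
  writer owner: kept under "unknown"
  writer factor: kept under "unknown"
  => decoded: {"kind": "BLUE", "extras": null, "street": null, "duration": null, "age": 1, "unknown": {"owner": "alpha", "factor": 1.5}}


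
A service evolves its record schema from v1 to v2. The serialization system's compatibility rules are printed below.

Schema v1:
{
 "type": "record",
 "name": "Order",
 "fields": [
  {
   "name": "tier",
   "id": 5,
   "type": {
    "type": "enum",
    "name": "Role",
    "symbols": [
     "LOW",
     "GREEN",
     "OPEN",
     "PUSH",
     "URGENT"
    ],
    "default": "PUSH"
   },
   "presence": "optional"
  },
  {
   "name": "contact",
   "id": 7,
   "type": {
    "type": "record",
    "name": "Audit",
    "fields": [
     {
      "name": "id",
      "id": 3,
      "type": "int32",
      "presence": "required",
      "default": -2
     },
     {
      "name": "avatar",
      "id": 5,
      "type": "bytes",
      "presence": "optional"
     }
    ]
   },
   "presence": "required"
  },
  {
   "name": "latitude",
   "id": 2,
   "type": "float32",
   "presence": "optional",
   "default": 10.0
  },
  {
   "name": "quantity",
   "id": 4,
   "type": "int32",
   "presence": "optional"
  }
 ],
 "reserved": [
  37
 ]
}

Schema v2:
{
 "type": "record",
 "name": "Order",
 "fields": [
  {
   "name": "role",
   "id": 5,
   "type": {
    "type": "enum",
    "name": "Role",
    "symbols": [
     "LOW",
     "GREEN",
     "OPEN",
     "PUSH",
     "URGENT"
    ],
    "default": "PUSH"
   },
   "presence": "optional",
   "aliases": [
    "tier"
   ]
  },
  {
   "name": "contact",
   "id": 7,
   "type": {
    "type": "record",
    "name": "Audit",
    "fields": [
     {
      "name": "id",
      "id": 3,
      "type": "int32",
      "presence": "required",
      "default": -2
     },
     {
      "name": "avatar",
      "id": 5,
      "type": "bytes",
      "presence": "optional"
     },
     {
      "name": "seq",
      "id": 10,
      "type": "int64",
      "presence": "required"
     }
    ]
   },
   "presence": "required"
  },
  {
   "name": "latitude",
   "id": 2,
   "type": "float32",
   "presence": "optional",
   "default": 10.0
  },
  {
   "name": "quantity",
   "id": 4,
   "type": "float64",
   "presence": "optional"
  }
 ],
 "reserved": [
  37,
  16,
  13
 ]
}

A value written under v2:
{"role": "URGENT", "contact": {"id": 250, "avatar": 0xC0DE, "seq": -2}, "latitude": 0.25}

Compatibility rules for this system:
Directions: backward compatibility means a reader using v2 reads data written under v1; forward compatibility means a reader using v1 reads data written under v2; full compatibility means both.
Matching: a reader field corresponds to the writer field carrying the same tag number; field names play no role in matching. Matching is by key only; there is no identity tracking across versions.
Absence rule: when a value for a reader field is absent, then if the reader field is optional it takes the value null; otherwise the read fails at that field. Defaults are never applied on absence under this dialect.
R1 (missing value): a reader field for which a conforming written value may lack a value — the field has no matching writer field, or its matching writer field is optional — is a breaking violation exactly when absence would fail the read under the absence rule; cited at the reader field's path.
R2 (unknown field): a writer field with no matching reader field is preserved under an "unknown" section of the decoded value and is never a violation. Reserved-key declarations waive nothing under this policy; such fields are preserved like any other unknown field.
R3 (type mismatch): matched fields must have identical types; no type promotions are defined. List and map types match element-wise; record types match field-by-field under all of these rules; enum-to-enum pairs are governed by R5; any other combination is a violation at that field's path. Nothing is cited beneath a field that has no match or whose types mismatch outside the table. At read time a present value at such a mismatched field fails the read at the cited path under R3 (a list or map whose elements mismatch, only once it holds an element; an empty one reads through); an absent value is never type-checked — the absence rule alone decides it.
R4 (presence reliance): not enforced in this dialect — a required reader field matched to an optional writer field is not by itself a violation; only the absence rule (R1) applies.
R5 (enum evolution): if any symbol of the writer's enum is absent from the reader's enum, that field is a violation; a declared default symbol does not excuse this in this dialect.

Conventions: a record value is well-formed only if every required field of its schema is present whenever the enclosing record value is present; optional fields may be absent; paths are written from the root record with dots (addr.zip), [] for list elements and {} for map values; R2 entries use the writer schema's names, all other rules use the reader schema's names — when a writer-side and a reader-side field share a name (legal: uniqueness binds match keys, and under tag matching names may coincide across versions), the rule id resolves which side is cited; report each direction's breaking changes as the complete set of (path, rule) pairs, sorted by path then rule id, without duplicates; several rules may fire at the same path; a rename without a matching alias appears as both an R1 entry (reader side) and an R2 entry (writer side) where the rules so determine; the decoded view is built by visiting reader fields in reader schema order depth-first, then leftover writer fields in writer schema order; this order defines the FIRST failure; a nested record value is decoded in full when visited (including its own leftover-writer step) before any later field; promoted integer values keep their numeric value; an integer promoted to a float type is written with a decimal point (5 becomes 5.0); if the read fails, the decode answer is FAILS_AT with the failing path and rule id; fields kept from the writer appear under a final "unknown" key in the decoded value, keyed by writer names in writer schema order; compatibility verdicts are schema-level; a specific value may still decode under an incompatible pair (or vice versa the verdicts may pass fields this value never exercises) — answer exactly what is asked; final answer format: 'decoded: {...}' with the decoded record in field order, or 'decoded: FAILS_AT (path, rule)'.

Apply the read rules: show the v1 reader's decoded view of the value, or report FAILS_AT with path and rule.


each type pair in Order: writer, then reader
decode (reader v1):
  tier := "URGENT" (from writer role)
  contact.id := 250
  contact.avatar := 0xC0DE
  writer contact.seq: kept under "unknown"
  latitude := 0.25
  quantity := null (not supplied -> null)
  => decoded: {"tier": "URGENT", "contact": {"id": 250, "avatar": 0xC0DE, "unknown": {"seq": -2}}, "latitude": 0.25, "quantity": null}
checking off the Order differences that do not matter here:
  field quantity in record Order: type int32 changed to float64 -> affects the rule determinations only; this particular Order value decodes identically
  renamed field tier to role in record Order (alias tier declared on the renamed field) -> inert under this dialect — no rule fires on Order and the result does not move

decoded: {"tier": "URGENT", "contact": {"id": 250, "avatar": 0xC0DE, "unknown": {"seq": -2}}, "latitude": 0.25, "quantity": null}


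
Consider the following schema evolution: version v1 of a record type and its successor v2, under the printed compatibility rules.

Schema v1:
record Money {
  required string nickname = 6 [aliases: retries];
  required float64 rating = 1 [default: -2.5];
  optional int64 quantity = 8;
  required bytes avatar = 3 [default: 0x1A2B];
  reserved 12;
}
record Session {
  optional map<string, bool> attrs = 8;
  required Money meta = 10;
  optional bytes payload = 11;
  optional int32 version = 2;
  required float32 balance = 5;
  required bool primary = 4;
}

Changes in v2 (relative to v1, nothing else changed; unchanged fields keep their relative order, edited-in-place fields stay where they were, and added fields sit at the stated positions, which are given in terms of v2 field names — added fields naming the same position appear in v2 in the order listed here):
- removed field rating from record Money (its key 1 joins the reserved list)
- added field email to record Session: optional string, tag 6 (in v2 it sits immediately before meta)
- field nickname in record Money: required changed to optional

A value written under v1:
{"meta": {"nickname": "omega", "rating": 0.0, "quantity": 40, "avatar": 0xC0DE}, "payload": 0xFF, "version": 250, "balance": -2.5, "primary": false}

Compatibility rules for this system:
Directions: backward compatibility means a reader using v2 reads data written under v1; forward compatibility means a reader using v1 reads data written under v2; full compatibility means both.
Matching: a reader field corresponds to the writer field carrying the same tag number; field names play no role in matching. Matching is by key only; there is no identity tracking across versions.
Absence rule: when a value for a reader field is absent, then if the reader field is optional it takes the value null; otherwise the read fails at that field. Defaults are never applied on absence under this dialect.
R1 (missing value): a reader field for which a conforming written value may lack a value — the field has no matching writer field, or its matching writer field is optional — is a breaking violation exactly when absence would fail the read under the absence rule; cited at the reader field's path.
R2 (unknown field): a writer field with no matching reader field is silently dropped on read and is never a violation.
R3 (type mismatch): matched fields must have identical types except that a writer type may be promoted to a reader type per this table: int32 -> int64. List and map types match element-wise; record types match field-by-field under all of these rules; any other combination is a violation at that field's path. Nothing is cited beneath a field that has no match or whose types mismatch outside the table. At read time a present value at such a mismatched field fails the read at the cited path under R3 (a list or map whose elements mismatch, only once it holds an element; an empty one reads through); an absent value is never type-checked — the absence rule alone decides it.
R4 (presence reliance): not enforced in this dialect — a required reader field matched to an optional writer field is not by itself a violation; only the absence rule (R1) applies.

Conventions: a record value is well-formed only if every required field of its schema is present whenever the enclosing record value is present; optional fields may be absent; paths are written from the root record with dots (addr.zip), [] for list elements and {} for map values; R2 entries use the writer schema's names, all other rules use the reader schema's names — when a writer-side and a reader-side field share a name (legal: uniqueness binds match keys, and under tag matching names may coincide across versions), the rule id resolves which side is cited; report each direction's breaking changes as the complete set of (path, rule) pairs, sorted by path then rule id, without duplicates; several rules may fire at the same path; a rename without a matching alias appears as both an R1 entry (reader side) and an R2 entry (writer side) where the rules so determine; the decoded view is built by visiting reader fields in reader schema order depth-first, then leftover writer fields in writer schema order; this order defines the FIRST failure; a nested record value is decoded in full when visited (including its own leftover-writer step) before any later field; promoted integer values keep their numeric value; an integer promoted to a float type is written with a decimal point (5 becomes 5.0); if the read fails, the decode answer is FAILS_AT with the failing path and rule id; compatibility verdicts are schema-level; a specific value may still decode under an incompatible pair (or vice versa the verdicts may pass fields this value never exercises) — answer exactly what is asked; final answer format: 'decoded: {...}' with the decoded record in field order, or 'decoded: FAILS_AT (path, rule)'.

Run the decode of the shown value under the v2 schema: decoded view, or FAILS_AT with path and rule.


the writer's type comes first in each Session pair
decoding the Session value with the v2 reader:
  attrs := null (missing; optional => null)
  email := null (missing; optional => null)
  meta.nickname := "omega"
  meta.quantity := 40
  meta.avatar := 0xC0DE
  writer meta.rating: no reader field; dropped
  payload := 0xFF
  version := 250
  balance := -2.5
  primary := false
  => decoded: {"attrs": null, "email": null, "meta": {"nickname": "omega", "quantity": 40, "avatar": 0xC0DE}, "payload": 0xFF, "version": 250, "balance": -2.5, "primary": false}
ruling out the remaining Session differences:
  field nickname in record Money: required changed to optional -> matters for Session compatibility verdicts, not for this value's decode

decoded: {"attrs": null, "email": null, "meta": {"nickname": "omega", "quantity": 40, "avatar": 0xC0DE}, "payload": 0xFF, "version": 250, "balance": -2.5, "primary": false}


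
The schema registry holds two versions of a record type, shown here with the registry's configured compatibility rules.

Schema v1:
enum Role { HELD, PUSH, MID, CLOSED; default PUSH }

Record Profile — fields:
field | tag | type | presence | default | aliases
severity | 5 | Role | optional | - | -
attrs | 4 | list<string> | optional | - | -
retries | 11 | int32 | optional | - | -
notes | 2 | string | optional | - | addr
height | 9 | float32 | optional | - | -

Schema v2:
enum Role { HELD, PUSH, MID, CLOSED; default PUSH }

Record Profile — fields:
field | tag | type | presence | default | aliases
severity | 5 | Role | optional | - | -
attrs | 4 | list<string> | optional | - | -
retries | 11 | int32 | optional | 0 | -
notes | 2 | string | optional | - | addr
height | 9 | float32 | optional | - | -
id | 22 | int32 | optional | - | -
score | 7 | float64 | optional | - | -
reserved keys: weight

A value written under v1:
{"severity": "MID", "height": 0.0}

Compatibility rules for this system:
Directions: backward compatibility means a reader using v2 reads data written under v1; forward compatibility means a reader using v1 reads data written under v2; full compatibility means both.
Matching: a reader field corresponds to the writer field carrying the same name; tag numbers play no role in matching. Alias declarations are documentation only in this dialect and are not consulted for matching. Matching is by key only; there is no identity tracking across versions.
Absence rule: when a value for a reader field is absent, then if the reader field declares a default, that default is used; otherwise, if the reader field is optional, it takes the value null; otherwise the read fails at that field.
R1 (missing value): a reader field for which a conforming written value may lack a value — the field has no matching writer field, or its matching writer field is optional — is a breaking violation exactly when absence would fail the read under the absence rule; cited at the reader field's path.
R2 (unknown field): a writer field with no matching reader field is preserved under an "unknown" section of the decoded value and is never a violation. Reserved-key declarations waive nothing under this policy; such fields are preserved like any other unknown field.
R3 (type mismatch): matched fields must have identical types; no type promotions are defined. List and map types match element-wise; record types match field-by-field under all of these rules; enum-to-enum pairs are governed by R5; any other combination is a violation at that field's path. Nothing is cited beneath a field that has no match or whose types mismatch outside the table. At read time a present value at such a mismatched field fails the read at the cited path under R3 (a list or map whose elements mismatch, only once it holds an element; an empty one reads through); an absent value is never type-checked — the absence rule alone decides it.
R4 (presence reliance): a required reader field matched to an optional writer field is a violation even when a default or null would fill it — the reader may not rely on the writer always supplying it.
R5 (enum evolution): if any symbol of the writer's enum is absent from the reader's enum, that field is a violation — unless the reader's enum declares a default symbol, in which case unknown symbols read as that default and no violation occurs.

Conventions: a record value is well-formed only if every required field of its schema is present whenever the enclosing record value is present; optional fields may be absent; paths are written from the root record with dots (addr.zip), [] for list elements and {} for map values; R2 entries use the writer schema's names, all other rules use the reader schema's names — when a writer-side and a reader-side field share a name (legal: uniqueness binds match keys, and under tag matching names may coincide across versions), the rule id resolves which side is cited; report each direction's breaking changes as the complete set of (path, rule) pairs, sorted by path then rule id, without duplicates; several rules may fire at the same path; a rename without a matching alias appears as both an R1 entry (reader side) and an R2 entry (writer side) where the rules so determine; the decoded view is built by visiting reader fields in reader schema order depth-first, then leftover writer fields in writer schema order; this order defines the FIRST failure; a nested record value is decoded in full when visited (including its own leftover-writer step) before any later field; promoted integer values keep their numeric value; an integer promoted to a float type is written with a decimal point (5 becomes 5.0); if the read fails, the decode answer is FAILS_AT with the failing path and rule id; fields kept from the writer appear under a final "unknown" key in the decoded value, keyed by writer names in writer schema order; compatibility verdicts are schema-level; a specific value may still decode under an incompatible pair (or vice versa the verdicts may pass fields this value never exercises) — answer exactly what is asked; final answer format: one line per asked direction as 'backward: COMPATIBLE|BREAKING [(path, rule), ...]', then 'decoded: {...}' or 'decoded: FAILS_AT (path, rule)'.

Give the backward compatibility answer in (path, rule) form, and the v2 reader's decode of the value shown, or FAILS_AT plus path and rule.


backward: COMPATIBLE []; decoded: {"severity": "MID", "attrs": null, "retries": 0, "notes": null, "height": 0.0, "id": null, "score": null}

each type pair in Profile: writer, then reader
backward on Profile — v2 reading data written by v1:
  severity: paired with writer severity (Role -> Role; writer optional)
  attrs: paired with writer attrs (list<string> -> list<string>; writer optional)
  retries: paired with writer retries (int32 -> int32; writer optional)
  notes: paired with writer notes (string -> string; writer optional)
  height: paired with writer height (float32 -> float32; writer optional)
  id: no writer-side match
  score: no writer-side match
  => backward: COMPATIBLE
decode walk for Profile under reader schema v2:
  severity := "MID"
  attrs := null (absent, optional -> null)
  retries := 0 (absent -> default)
  notes := null (absent, optional -> null)
  height := 0.0
  id := null (absent, optional -> null)
  score := null (absent, optional -> null)
  => decoded: {"severity": "MID", "attrs": null, "retries": 0, "notes": null, "height": 0.0, "id": null, "score": null}


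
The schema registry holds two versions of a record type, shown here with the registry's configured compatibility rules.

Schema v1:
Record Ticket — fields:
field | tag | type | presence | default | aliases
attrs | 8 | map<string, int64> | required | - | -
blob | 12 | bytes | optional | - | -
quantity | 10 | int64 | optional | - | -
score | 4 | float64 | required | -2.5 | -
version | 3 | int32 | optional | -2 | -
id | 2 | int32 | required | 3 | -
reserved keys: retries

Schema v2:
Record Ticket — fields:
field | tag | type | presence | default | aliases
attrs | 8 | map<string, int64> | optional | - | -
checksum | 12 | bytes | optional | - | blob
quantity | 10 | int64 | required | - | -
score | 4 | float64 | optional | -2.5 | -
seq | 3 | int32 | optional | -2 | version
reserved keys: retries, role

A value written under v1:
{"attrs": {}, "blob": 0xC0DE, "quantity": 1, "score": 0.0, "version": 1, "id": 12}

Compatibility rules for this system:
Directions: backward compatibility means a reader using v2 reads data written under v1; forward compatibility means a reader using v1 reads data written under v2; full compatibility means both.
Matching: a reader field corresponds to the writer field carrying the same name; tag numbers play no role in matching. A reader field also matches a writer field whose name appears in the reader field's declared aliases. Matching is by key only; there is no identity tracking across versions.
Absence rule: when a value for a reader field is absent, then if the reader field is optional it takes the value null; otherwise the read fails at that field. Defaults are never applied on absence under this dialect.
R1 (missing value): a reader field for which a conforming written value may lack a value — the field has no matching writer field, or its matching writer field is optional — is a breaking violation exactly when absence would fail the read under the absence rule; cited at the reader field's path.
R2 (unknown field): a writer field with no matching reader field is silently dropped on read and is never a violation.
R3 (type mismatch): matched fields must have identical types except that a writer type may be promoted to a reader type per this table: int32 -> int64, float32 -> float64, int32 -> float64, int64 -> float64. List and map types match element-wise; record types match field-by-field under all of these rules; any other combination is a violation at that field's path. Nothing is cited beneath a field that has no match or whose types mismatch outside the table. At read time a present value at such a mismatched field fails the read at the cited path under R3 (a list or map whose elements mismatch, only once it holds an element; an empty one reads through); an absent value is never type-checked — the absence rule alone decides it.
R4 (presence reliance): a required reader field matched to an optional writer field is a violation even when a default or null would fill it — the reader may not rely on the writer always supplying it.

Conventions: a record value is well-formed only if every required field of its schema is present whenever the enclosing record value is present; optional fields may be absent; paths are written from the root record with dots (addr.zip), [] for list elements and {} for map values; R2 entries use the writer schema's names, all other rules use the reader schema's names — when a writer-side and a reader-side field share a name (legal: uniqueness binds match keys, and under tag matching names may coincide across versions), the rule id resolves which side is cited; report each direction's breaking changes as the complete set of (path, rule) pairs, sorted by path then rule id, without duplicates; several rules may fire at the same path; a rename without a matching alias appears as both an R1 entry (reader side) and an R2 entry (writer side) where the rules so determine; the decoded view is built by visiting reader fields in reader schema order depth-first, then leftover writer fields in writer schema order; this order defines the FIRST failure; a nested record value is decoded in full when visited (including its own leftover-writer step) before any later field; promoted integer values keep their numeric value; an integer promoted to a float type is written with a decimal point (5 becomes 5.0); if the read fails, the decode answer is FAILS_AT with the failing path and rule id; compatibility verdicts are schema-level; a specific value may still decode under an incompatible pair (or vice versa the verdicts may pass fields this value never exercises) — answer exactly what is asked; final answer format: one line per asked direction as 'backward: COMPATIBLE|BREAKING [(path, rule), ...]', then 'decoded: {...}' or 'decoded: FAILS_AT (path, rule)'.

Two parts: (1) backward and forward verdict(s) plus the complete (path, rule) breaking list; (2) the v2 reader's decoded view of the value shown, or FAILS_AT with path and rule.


arrows below run writer -> reader for Ticket
backward for Ticket (reader v2, writer v1):
  attrs <- attrs (map<string, int64> -> map<string, int64>, writer required)
  checksum <- blob (bytes -> bytes, writer optional)
  quantity <- quantity (int64 -> int64, writer optional)
  score <- score (float64 -> float64, writer required)
  seq <- version (int32 -> int32, writer optional)
  writer field id has no reader counterpart
  breaking: (quantity, R1)
  breaking: (quantity, R4)
  => backward verdict for Ticket: BREAKING, 2 violation(s)
forward for Ticket (reader v1, writer v2):
  attrs <- attrs (map<string, int64> -> map<string, int64>, writer optional)
  blob: no writer match
  quantity <- quantity (int64 -> int64, writer required)
  score <- score (float64 -> float64, writer optional)
  version: no writer match
  id: no writer match
  writer field checksum has no reader counterpart
  writer field seq has no reader counterpart
  breaking: (attrs, R1)
  breaking: (attrs, R4)
  breaking: (id, R1)
  breaking: (score, R1)
  breaking: (score, R4)
  => forward verdict for Ticket: BREAKING, 5 violation(s)
migrating the Ticket value to v2:
  attrs := {}
  checksum := 0xC0DE (from writer blob)
  quantity := 1
  score := 0.0
  seq := 1 (from writer version)
  writer id: unmatched, discarded
  => decoded: {"attrs": {}, "checksum": 0xC0DE, "quantity": 1, "score": 0.0, "seq": 1}

backward: BREAKING [(quantity, R1), (quantity, R4)]; forward: BREAKING [(attrs, R1), (attrs, R4), (id, R1), (score, R1), (score, R4)]; decoded: {"attrs": {}, "checksum": 0xC0DE, "quantity": 1, "score": 0.0, "seq": 1}
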